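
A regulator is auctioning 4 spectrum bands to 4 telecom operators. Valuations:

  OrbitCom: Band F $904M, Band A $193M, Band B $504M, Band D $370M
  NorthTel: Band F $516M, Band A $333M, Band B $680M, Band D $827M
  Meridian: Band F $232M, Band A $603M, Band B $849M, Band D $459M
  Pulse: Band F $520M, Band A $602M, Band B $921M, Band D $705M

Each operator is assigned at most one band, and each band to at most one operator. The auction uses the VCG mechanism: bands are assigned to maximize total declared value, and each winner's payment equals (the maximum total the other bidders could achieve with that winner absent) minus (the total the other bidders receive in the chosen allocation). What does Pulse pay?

Pulse pays $246M.

Efficient allocation: OrbitCom→Band F ($904M), NorthTel→Band D ($827M), Meridian→Band A ($603M), Pulse→Band B ($921M); total welfare W = $3255M.
Pulse receives Band B at value $921M, so the others get W − 921 = $2334M.
Without Pulse: best allocation of the remaining 3 bidders over all 4 bands is OrbitCom→Band F ($904M), NorthTel→Band D ($827M), Meridian→Band B ($849M), total $2580M.
VCG payment = (others' best without Pulse) − (others' welfare with Pulse) = 2580 − 2334 = $246M.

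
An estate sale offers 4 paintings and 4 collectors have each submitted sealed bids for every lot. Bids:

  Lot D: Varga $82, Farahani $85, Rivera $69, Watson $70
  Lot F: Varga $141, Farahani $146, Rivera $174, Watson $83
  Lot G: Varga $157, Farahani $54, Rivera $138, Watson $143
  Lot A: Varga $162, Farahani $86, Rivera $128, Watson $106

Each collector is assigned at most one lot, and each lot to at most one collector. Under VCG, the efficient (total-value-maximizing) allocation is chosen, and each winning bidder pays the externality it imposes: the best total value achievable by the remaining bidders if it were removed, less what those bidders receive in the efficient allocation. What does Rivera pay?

Rivera pays $61.

Efficient allocation: Varga→Lot A ($162), Farahani→Lot D ($85), Rivera→Lot F ($174), Watson→Lot G ($143); total welfare W = $564.
Rivera receives Lot F at value $174, so the others get W − 174 = $390.
Without Rivera: best allocation of the remaining 3 bidders over all 4 lots is Varga→Lot A ($162), Farahani→Lot F ($146), Watson→Lot G ($143), total $451.
VCG payment = (others' best without Rivera) − (others' welfare with Rivera) = 451 − 390 = $61.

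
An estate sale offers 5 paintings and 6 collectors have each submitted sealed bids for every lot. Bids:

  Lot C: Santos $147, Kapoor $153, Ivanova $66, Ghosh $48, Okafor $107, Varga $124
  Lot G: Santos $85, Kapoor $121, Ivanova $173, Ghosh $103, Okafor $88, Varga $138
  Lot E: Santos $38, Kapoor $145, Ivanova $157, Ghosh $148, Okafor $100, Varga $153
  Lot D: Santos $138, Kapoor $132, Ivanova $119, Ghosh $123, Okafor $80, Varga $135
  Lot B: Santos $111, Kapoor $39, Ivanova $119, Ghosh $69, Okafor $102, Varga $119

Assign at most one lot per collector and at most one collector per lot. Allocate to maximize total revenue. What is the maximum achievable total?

This is a one-to-one assignment (maximum-weight bipartite matching).
Optimal: Kapoor→Lot C ($153), Ivanova→Lot G ($173), Ghosh→Lot E ($148), Santos→Lot D ($138), Varga→Lot B ($119) — total 153+173+148+138+119 = $731.
Row-greedy (each collector in turn takes its best remaining lot) gives $690, worse by 41.
Next-best assignment: Kapoor→Lot C, Ivanova→Lot G, Ghosh→Lot E, Varga→Lot D, Santos→Lot B = $720.
Swapping Ivanova↔Ghosh (Ivanova→Lot E $157, Ghosh→Lot G $103) loses 61.

Maximum total: $731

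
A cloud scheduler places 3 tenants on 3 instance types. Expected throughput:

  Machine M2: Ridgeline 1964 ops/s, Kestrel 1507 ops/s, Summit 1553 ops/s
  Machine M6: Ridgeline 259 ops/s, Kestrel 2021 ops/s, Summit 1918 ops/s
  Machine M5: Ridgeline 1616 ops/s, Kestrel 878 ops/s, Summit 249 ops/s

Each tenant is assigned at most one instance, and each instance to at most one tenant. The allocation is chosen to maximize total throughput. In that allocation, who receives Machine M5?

Ridgeline receives Machine M5.

Optimal: Ridgeline→Machine M5 (1616 ops/s), Kestrel→Machine M6 (2021 ops/s), Summit→Machine M2 (1553 ops/s) — total 1616+2021+1553 = 5190 ops/s.
Row-greedy (each tenant in turn takes its best remaining instance) gives 4234 ops/s, worse by 956.
Ridgeline's own top instance is Machine M2 (1964 ops/s), but forcing Ridgeline→Machine M2 and reassigning the rest optimally gives only 4760 ops/s — worse by 430.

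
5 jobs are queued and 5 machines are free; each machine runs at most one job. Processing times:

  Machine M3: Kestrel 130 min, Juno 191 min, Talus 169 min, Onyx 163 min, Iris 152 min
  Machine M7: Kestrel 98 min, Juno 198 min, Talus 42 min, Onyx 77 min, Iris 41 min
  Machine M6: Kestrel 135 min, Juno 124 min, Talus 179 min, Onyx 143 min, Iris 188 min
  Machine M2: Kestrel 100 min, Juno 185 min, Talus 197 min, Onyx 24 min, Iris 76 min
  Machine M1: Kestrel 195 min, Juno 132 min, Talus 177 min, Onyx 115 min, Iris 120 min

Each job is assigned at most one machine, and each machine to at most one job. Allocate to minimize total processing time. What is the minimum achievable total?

This is a one-to-one assignment (minimum-cost bipartite matching).
Optimal: Kestrel→Machine M3 (130 min), Juno→Machine M6 (124 min), Talus→Machine M7 (42 min), Onyx→Machine M2 (24 min), Iris→Machine M1 (120 min) — total 130+124+42+24+120 = 440 min.
Row-greedy (each job in turn takes its cheapest remaining machine) gives 535 min, worse by 95.
Checked against all permutations: 440 min is optimal.

Minimum total: 440 min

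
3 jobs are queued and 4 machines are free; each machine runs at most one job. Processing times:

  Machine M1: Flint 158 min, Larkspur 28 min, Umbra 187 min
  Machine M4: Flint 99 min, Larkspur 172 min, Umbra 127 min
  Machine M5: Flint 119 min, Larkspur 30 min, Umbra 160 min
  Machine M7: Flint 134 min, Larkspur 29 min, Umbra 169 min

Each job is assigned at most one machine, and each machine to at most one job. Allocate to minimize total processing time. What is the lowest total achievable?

This is the linear assignment problem.
Optimal: Flint→Machine M5 (119 min), Larkspur→Machine M1 (28 min), Umbra→Machine M4 (127 min) — total 119+28+127 = 274 min.
Column-greedy (each machine in turn goes to its cheapest remaining job) gives 287 min, worse by 13.

Minimum total: 274 min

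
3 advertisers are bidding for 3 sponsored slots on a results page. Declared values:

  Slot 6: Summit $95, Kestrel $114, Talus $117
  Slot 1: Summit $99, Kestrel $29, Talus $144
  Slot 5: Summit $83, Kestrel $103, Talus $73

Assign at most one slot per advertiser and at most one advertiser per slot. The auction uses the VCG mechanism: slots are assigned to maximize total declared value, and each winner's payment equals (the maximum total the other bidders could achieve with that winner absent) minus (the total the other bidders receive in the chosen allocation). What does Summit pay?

Efficient allocation: Summit→Slot 6 ($95), Kestrel→Slot 5 ($103), Talus→Slot 1 ($144); total welfare W = $342.
Summit receives Slot 6 at value $95, so the others get W − 95 = $247.
Without Summit: best allocation of the remaining 2 bidders over all 3 slots is Kestrel→Slot 6 ($114), Talus→Slot 1 ($144), total $258.
VCG payment = (others' best without Summit) − (others' welfare with Summit) = 258 − 247 = $11.

Summit pays $11.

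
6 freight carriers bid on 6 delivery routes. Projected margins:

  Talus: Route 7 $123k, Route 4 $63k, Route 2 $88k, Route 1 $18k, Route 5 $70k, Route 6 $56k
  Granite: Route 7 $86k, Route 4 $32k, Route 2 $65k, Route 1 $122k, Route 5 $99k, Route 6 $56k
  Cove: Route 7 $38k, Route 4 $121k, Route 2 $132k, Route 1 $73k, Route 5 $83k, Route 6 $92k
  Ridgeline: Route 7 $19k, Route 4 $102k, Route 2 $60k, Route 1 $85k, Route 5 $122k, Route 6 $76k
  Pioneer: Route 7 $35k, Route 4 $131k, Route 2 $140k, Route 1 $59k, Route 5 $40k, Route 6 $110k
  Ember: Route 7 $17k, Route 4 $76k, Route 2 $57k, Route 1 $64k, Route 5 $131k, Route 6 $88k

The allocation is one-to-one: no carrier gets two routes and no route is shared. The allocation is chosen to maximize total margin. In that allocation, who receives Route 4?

Optimal: Talus→Route 7 ($123k), Granite→Route 1 ($122k), Cove→Route 2 ($132k), Ridgeline→Route 4 ($102k), Pioneer→Route 6 ($110k), Ember→Route 5 ($131k) — total 123+122+132+102+110+131 = $720k.
Row-greedy (each carrier in turn takes its best remaining route) gives $718k, worse by 2.
Next-best assignment: Talus→Route 7, Granite→Route 1, Cove→Route 2, Ridgeline→Route 5, Pioneer→Route 4, Ember→Route 6 = $718k.
Ridgeline's own top route is Route 5 ($122k), but forcing Ridgeline→Route 5 and reassigning the rest optimally gives only $718k — worse by 2.

Ridgeline receives Route 4.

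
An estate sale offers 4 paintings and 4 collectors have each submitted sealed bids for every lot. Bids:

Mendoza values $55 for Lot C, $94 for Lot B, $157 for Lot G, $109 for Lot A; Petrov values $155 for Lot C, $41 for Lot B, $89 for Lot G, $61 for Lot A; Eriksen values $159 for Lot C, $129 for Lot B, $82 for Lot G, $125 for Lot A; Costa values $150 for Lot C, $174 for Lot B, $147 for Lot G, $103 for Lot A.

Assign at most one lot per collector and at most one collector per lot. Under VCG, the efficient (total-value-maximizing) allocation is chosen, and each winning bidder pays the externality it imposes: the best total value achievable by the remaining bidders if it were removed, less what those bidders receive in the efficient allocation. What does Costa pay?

Efficient allocation: Mendoza→Lot G ($157), Petrov→Lot C ($155), Eriksen→Lot A ($125), Costa→Lot B ($174); total welfare W = $611.
Costa receives Lot B at value $174, so the others get W − 174 = $437.
Without Costa: best allocation of the remaining 3 bidders over all 4 lots is Mendoza→Lot G ($157), Petrov→Lot C ($155), Eriksen→Lot B ($129), total $441.
VCG payment = (others' best without Costa) − (others' welfare with Costa) = 441 − 437 = $4.

Costa pays $4.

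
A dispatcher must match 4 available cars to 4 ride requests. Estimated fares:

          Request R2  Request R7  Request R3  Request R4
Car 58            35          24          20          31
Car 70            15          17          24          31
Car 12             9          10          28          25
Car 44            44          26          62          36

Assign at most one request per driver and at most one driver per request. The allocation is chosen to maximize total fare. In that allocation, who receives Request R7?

This is a one-to-one assignment (maximum-weight bipartite matching).
Optimal: Car 58→Request R2 ($35), Car 70→Request R7 ($17), Car 12→Request R4 ($25), Car 44→Request R3 ($62) — total 35+17+25+62 = $139.
Swapping Car 58↔Car 70 (Car 58→Request R7 $24, Car 70→Request R2 $15) loses 13.
Every other assignment is strictly worse.
Car 70's own top request is Request R4 ($31), but forcing Car 70→Request R4 and reassigning the rest optimally gives only $138 — worse by 1.

Car 70 receives Request R7.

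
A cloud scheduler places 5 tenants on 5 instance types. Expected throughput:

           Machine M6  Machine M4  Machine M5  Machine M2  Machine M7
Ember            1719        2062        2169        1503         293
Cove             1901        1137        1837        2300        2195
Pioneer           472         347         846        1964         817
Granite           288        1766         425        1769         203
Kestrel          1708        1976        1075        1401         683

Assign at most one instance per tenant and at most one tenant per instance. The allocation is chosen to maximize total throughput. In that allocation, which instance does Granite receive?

Treat this as an assignment problem: match each tenant to one instance.
Optimal: Ember→Machine M5 (2169 ops/s), Cove→Machine M7 (2195 ops/s), Pioneer→Machine M2 (1964 ops/s), Granite→Machine M4 (1766 ops/s), Kestrel→Machine M6 (1708 ops/s) — total 2169+2195+1964+1766+1708 = 9802 ops/s.
Column-greedy (each instance in turn goes to its best remaining tenant) gives 7205 ops/s, worse by 2597.
Next-best assignment: Ember→Machine M5, Cove→Machine M2, Pioneer→Machine M7, Granite→Machine M4, Kestrel→Machine M6 = 8760 ops/s.
Every other assignment is strictly worse.
Granite's own top instance is Machine M2 (1769 ops/s), but forcing Granite→Machine M2 and reassigning the rest optimally gives only 8632 ops/s — worse by 1170.

Granite receives Machine M4.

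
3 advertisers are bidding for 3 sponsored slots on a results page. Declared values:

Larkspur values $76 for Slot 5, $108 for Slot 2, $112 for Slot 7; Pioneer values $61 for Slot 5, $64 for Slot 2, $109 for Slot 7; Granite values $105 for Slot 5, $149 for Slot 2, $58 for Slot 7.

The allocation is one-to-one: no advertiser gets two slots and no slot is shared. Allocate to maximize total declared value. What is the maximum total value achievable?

Optimal: Larkspur→Slot 5 ($76), Pioneer→Slot 7 ($109), Granite→Slot 2 ($149) — total 76+109+149 = $334.
Column-greedy (each slot in turn goes to its best remaining advertiser) gives $322, worse by 12.

Max total: $334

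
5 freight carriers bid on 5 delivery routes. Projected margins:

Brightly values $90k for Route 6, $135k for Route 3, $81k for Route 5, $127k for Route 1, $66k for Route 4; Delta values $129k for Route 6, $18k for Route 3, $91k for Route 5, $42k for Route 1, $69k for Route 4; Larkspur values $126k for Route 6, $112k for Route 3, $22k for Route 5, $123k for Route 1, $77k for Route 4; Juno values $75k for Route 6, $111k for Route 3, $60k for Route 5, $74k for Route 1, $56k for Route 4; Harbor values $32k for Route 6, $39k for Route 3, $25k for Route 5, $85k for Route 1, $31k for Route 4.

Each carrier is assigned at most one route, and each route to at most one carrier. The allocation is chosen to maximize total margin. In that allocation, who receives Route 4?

Treat this as an assignment problem: match each carrier to one route.
Optimal: Brightly→Route 3 ($135k), Delta→Route 5 ($91k), Larkspur→Route 6 ($126k), Juno→Route 4 ($56k), Harbor→Route 1 ($85k) — total 135+91+126+56+85 = $493k.
Column-greedy (each route in turn goes to its best remaining carrier) gives $478k, worse by 15.
Checked against all permutations: $493k is optimal.
Juno's own top route is Route 3 ($111k), but forcing Juno→Route 3 and reassigning the rest optimally gives only $486k — worse by 7.

Juno receives Route 4.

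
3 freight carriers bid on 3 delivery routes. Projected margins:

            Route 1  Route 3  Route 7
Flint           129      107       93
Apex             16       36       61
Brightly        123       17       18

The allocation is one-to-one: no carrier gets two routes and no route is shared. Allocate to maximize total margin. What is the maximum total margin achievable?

Max total: $291k

This is the linear assignment problem.
Optimal: Flint→Route 3 ($107k), Apex→Route 7 ($61k), Brightly→Route 1 ($123k) — total 107+61+123 = $291k.
Column-greedy (each route in turn goes to its best remaining carrier) gives $183k, worse by 108.
Next-best assignment: Flint→Route 7, Apex→Route 3, Brightly→Route 1 = $252k.
No other one-to-one assignment exceeds $291k.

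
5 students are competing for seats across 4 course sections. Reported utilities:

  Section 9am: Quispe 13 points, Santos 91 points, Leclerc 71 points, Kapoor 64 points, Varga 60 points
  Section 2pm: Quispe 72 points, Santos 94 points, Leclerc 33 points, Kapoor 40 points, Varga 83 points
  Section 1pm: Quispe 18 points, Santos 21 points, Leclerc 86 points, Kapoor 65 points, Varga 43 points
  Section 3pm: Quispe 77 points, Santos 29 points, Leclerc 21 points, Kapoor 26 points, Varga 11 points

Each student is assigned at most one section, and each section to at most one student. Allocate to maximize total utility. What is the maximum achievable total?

Maximum total: 337 points

Optimal: Santos→Section 9am (91 points), Varga→Section 2pm (83 points), Leclerc→Section 1pm (86 points), Quispe→Section 3pm (77 points) — total 91+83+86+77 = 337 points.
Swapping Quispe↔Varga (Quispe→Section 2pm 72 points, Varga→Section 3pm 11 points) loses 77.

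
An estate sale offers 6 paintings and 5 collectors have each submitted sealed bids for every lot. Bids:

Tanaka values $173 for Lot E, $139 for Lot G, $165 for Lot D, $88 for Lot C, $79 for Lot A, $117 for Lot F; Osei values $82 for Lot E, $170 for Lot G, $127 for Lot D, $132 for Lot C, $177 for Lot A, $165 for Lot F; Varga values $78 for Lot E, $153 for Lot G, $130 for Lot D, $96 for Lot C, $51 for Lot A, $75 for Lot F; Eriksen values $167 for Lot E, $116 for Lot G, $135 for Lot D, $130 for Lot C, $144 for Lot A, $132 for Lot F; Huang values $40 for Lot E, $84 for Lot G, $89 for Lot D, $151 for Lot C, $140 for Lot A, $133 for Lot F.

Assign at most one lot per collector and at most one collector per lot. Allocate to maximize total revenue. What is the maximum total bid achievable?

Optimal: Tanaka→Lot D ($165), Osei→Lot A ($177), Varga→Lot G ($153), Eriksen→Lot E ($167), Huang→Lot C ($151) — total 165+177+153+167+151 = $813.
Row-greedy (each collector in turn takes its best remaining lot) gives $789, worse by 24.
No other one-to-one assignment exceeds $813.

Maximum total: $813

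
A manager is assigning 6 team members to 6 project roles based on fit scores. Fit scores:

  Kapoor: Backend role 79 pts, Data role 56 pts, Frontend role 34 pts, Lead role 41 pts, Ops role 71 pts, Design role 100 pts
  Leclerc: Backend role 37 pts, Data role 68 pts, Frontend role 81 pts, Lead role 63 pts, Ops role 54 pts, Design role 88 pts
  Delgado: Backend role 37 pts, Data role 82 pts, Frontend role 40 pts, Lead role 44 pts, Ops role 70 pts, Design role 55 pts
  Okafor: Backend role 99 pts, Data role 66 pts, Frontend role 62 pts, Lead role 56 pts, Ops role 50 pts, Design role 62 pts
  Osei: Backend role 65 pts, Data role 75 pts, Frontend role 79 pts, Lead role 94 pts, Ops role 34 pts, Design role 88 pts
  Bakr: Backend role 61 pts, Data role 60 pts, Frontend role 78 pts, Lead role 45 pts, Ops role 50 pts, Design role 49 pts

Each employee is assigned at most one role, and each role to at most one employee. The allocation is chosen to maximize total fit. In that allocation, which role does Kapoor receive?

Treat this as an assignment problem: match each employee to one role.
Optimal: Kapoor→Ops role (71 pts), Leclerc→Design role (88 pts), Delgado→Data role (82 pts), Okafor→Backend role (99 pts), Osei→Lead role (94 pts), Bakr→Frontend role (78 pts) — total 71+88+82+99+94+78 = 512 pts.
Row-greedy (each employee in turn takes its best remaining role) gives 506 pts, worse by 6.
Kapoor's own top role is Design role (100 pts), but forcing Kapoor→Design role and reassigning the rest optimally gives only 509 pts — worse by 3.

Kapoor receives Ops role.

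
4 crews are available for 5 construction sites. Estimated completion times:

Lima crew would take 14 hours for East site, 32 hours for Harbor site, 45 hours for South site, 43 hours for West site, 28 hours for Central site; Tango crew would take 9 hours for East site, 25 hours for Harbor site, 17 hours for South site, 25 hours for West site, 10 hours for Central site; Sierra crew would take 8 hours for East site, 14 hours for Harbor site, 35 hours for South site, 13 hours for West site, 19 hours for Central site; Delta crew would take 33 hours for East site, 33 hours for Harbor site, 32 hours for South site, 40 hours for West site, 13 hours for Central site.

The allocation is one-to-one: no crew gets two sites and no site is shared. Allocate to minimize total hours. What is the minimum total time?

Minimum total: 57 hours

This is the linear assignment problem.
Optimal: Lima crew→East site (14 hours), Tango crew→South site (17 hours), Sierra crew→West site (13 hours), Delta crew→Central site (13 hours) — total 14+17+13+13 = 57 hours.
Column-greedy (each site in turn goes to its cheapest remaining crew) gives 108 hours, worse by 51.
Next-best assignment: Lima crew→East site, Tango crew→South site, Sierra crew→Harbor site, Delta crew→Central site = 58 hours.
Swapping Sierra crew↔Lima crew (Sierra crew→East site 8 hours, Lima crew→West site 43 hours) adds 24.
No other one-to-one assignment undercuts 57 hours.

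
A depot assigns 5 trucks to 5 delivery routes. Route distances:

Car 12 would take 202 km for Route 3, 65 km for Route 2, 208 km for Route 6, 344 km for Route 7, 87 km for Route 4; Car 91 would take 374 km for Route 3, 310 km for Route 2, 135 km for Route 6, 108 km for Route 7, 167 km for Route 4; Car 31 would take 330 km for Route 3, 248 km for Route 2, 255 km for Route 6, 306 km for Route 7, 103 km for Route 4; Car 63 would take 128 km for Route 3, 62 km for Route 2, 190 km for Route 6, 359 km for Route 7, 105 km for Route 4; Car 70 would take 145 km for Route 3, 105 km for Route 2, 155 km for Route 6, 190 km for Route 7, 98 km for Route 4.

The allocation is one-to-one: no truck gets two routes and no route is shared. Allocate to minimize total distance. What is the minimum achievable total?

Treat this as an assignment problem: match each truck to one route.
Optimal: Car 12→Route 2 (65 km), Car 91→Route 7 (108 km), Car 31→Route 4 (103 km), Car 63→Route 3 (128 km), Car 70→Route 6 (155 km) — total 65+108+103+128+155 = 559 km.

Min total: 559 km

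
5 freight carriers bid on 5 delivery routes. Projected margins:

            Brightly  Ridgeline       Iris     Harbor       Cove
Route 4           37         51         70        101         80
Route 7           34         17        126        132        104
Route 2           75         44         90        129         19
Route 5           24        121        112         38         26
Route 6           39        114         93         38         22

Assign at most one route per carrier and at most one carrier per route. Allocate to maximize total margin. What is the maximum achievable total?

Max total: $513k

Optimal: Brightly→Route 2 ($75k), Ridgeline→Route 6 ($114k), Iris→Route 5 ($112k), Harbor→Route 7 ($132k), Cove→Route 4 ($80k) — total 75+114+112+132+80 = $513k.
Column-greedy (each route in turn goes to its best remaining carrier) gives $445k, worse by 68.
Next-best assignment: Brightly→Route 2, Ridgeline→Route 6, Iris→Route 5, Harbor→Route 4, Cove→Route 7 = $506k.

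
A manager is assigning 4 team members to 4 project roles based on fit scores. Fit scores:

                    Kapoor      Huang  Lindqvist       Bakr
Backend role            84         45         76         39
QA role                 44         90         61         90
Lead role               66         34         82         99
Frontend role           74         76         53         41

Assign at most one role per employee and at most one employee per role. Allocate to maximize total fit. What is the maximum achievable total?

Optimal: Kapoor→Frontend role (74 pts), Huang→QA role (90 pts), Lindqvist→Backend role (76 pts), Bakr→Lead role (99 pts) — total 74+90+76+99 = 339 pts.
Row-greedy (each employee in turn takes its best remaining role) gives 297 pts, worse by 42.

Max total: 339 pts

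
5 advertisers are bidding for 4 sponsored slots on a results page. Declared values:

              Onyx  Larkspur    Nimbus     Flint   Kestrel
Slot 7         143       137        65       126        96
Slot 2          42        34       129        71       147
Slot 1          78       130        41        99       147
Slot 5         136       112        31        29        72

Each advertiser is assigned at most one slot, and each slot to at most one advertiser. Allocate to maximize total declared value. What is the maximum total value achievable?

Optimal: Larkspur→Slot 7 ($137), Nimbus→Slot 2 ($129), Kestrel→Slot 1 ($147), Onyx→Slot 5 ($136) — total 137+129+147+136 = $549.
Max-entry greedy (repeatedly take the single best remaining cell) gives $451, worse by 98.

Max total: $549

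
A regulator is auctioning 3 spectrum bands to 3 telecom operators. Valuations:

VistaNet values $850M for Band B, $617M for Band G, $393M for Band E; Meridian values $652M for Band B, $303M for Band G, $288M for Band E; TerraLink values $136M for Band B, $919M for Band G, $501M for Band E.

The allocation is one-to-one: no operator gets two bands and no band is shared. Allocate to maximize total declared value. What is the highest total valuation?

Maximum total: $2057M

Optimal: VistaNet→Band B ($850M), Meridian→Band E ($288M), TerraLink→Band G ($919M) — total 850+288+919 = $2057M.
Row-greedy (each operator in turn takes its best remaining band) gives $1654M, worse by 403.
Checked against all permutations: $2057M is optimal.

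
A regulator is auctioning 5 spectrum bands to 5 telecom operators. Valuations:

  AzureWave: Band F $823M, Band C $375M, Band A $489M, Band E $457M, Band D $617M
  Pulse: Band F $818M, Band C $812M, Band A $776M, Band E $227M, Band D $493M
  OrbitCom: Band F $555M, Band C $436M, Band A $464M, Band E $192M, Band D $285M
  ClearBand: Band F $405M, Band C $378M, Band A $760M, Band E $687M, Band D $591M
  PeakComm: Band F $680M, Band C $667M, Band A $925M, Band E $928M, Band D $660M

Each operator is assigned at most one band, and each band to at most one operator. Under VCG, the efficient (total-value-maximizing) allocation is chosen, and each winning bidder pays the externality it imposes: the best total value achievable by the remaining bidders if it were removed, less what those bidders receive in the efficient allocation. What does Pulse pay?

Pulse pays $87M.

Efficient allocation: AzureWave→Band D ($617M), Pulse→Band C ($812M), OrbitCom→Band F ($555M), ClearBand→Band A ($760M), PeakComm→Band E ($928M); total welfare W = $3672M.
Pulse receives Band C at value $812M, so the others get W − 812 = $2860M.
Without Pulse: best allocation of the remaining 4 bidders over all 5 bands is AzureWave→Band F ($823M), OrbitCom→Band C ($436M), ClearBand→Band A ($760M), PeakComm→Band E ($928M), total $2947M.
VCG payment = (others' best without Pulse) − (others' welfare with Pulse) = 2947 − 2860 = $87M.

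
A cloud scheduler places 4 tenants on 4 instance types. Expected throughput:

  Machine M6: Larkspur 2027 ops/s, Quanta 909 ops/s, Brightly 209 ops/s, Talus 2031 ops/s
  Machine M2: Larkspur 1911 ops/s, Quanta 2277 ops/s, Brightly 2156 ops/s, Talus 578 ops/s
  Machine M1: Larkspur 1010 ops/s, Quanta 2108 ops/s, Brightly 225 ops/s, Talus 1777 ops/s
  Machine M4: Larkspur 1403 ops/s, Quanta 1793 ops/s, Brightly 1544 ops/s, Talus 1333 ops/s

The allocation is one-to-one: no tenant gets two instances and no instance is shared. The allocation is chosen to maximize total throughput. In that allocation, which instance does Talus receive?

Talus receives Machine M1.

Treat this as an assignment problem: match each tenant to one instance.
Optimal: Larkspur→Machine M6 (2027 ops/s), Quanta→Machine M4 (1793 ops/s), Brightly→Machine M2 (2156 ops/s), Talus→Machine M1 (1777 ops/s) — total 2027+1793+2156+1777 = 7753 ops/s.
Row-greedy (each tenant in turn takes its best remaining instance) gives 7625 ops/s, worse by 128.
Talus's own top instance is Machine M6 (2031 ops/s), but forcing Talus→Machine M6 and reassigning the rest optimally gives only 7698 ops/s — worse by 55.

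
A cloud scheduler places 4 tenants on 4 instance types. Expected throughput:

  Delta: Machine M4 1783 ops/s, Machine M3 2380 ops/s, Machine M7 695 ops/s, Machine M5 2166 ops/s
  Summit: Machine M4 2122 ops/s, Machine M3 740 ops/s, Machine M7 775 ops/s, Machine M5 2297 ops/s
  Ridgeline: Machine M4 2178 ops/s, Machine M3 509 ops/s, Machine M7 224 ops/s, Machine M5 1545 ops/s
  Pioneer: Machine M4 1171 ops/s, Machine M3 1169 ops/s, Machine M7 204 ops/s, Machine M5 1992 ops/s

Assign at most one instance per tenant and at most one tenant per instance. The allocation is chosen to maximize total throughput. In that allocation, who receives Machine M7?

Summit receives Machine M7.

Optimal: Delta→Machine M3 (2380 ops/s), Summit→Machine M7 (775 ops/s), Ridgeline→Machine M4 (2178 ops/s), Pioneer→Machine M5 (1992 ops/s) — total 2380+775+2178+1992 = 7325 ops/s.
Row-greedy (each tenant in turn takes its best remaining instance) gives 7059 ops/s, worse by 266.
Summit's own top instance is Machine M5 (2297 ops/s), but forcing Summit→Machine M5 and reassigning the rest optimally gives only 7059 ops/s — worse by 266.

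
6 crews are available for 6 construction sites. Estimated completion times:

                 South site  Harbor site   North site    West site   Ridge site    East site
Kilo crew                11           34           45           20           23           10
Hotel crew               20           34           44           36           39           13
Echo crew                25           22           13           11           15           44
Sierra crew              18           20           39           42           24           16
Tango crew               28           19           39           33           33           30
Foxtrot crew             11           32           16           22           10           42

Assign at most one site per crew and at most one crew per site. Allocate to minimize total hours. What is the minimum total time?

Minimum total: 93 hours

Optimal: Kilo crew→West site (20 hours), Hotel crew→East site (13 hours), Echo crew→North site (13 hours), Sierra crew→South site (18 hours), Tango crew→Harbor site (19 hours), Foxtrot crew→Ridge site (10 hours) — total 20+13+13+18+19+10 = 93 hours.
Row-greedy (each crew in turn takes its cheapest remaining site) gives 110 hours, worse by 17.
Next-best assignment: Kilo crew→South site, Hotel crew→East site, Echo crew→West site, Sierra crew→Ridge site, Tango crew→Harbor site, Foxtrot crew→North site = 94 hours.
No other one-to-one assignment undercuts 93 hours.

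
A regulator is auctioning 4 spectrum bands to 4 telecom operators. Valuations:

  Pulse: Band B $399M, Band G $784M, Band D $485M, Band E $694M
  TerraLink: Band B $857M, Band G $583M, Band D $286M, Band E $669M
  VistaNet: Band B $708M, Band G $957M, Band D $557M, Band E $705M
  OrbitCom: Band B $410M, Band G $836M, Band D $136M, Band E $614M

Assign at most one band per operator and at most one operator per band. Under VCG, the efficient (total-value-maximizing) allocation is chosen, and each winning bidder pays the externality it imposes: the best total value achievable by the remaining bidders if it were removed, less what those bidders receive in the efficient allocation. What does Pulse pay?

Efficient allocation: Pulse→Band E ($694M), TerraLink→Band B ($857M), VistaNet→Band D ($557M), OrbitCom→Band G ($836M); total welfare W = $2944M.
Pulse receives Band E at value $694M, so the others get W − 694 = $2250M.
Without Pulse: best allocation of the remaining 3 bidders over all 4 bands is TerraLink→Band B ($857M), VistaNet→Band G ($957M), OrbitCom→Band E ($614M), total $2428M.
VCG payment = (others' best without Pulse) − (others' welfare with Pulse) = 2428 − 2250 = $178M.

Pulse pays $178M.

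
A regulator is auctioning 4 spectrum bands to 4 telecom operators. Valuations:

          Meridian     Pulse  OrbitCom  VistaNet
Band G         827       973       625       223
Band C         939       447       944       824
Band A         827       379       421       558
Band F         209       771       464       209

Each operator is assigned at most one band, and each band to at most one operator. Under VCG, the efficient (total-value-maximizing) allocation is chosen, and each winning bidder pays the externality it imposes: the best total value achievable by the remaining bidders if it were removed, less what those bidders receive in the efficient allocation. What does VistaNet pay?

Efficient allocation: Meridian→Band G ($827M), Pulse→Band F ($771M), OrbitCom→Band C ($944M), VistaNet→Band A ($558M); total welfare W = $3100M.
VistaNet receives Band A at value $558M, so the others get W − 558 = $2542M.
Without VistaNet: best allocation of the remaining 3 bidders over all 4 bands is Meridian→Band A ($827M), Pulse→Band G ($973M), OrbitCom→Band C ($944M), total $2744M.
VCG payment = (others' best without VistaNet) − (others' welfare with VistaNet) = 2744 − 2542 = $202M.

VistaNet pays $202M.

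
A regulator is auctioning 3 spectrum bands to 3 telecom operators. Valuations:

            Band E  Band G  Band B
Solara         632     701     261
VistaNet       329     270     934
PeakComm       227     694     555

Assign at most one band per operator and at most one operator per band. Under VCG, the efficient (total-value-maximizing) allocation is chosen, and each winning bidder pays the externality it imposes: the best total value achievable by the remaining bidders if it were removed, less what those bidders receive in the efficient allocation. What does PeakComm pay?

PeakComm pays $69M.

Efficient allocation: Solara→Band E ($632M), VistaNet→Band B ($934M), PeakComm→Band G ($694M); total welfare W = $2260M.
PeakComm receives Band G at value $694M, so the others get W − 694 = $1566M.
Without PeakComm: best allocation of the remaining 2 bidders over all 3 bands is Solara→Band G ($701M), VistaNet→Band B ($934M), total $1635M.
VCG payment = (others' best without PeakComm) − (others' welfare with PeakComm) = 1635 − 1566 = $69M.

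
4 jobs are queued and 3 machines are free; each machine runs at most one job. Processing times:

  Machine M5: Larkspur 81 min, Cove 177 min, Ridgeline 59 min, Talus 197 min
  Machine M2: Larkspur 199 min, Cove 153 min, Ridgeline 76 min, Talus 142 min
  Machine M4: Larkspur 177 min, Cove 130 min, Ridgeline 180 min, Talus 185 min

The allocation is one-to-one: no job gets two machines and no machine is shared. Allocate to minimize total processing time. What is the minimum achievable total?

Treat this as an assignment problem: match each job to one machine.
Optimal: Larkspur→Machine M5 (81 min), Ridgeline→Machine M2 (76 min), Cove→Machine M4 (130 min) — total 81+76+130 = 287 min.
Next-best assignment: Ridgeline→Machine M5, Talus→Machine M2, Cove→Machine M4 = 331 min.

Min total: 287 min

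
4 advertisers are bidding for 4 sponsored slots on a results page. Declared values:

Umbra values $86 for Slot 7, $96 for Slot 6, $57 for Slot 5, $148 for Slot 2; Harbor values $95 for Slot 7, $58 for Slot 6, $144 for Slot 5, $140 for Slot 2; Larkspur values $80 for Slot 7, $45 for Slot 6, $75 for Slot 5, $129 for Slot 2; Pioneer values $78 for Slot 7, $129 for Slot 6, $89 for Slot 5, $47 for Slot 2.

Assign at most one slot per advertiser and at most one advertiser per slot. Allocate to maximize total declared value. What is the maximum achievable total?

Maximum total: $501

Optimal: Umbra→Slot 2 ($148), Harbor→Slot 5 ($144), Larkspur→Slot 7 ($80), Pioneer→Slot 6 ($129) — total 148+144+80+129 = $501.
Next-best assignment: Umbra→Slot 7, Harbor→Slot 5, Larkspur→Slot 2, Pioneer→Slot 6 = $488.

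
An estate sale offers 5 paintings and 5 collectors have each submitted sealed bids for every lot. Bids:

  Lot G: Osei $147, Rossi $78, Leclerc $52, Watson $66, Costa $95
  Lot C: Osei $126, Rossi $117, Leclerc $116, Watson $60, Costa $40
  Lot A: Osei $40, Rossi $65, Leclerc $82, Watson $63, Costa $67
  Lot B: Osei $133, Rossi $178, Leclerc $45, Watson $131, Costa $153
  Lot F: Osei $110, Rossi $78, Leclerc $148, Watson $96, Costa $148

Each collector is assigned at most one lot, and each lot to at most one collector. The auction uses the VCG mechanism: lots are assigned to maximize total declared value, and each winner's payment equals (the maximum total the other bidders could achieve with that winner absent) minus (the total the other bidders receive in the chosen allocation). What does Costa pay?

Costa pays $39.

Efficient allocation: Osei→Lot G ($147), Rossi→Lot B ($178), Leclerc→Lot C ($116), Watson→Lot A ($63), Costa→Lot F ($148); total welfare W = $652.
Costa receives Lot F at value $148, so the others get W − 148 = $504.
Without Costa: best allocation of the remaining 4 bidders over all 5 lots is Osei→Lot G ($147), Rossi→Lot C ($117), Leclerc→Lot F ($148), Watson→Lot B ($131), total $543.
VCG payment = (others' best without Costa) − (others' welfare with Costa) = 543 − 504 = $39.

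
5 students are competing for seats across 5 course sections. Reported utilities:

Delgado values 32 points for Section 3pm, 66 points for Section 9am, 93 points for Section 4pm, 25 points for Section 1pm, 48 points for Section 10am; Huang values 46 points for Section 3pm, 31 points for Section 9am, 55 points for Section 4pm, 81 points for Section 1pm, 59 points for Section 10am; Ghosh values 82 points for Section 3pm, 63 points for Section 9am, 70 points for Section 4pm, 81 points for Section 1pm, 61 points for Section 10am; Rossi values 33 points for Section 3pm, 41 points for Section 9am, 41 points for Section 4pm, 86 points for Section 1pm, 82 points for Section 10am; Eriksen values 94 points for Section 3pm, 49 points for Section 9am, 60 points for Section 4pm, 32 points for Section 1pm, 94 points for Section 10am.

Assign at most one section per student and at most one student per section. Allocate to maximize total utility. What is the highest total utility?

This is the linear assignment problem.
Optimal: Delgado→Section 4pm (93 points), Huang→Section 1pm (81 points), Ghosh→Section 9am (63 points), Rossi→Section 10am (82 points), Eriksen→Section 3pm (94 points) — total 93+81+63+82+94 = 413 points.
Max-entry greedy (repeatedly take the single best remaining cell) gives 395 points, worse by 18.
Next-best assignment: Delgado→Section 4pm, Huang→Section 10am, Ghosh→Section 9am, Rossi→Section 1pm, Eriksen→Section 3pm = 395 points.
No other one-to-one assignment exceeds 413 points.

Max total: 413 points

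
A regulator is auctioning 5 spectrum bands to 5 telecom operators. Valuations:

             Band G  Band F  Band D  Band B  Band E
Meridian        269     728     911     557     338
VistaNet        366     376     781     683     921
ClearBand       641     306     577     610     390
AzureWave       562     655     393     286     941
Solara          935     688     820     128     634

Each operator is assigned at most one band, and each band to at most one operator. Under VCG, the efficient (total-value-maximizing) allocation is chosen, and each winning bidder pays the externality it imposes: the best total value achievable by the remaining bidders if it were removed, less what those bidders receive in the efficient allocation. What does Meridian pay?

Meridian pays $146M.

Efficient allocation: Meridian→Band D ($911M), VistaNet→Band E ($921M), ClearBand→Band B ($610M), AzureWave→Band F ($655M), Solara→Band G ($935M); total welfare W = $4032M.
Meridian receives Band D at value $911M, so the others get W − 911 = $3121M.
Without Meridian: best allocation of the remaining 4 bidders over all 5 bands is VistaNet→Band D ($781M), ClearBand→Band B ($610M), AzureWave→Band E ($941M), Solara→Band G ($935M), total $3267M.
VCG payment = (others' best without Meridian) − (others' welfare with Meridian) = 3267 − 3121 = $146M.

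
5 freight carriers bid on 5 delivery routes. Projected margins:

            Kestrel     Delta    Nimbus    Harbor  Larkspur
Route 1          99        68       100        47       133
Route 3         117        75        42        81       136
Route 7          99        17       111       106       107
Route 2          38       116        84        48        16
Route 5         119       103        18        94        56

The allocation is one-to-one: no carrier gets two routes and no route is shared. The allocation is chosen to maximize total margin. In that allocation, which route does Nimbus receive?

Optimal: Kestrel→Route 5 ($119k), Delta→Route 2 ($116k), Nimbus→Route 1 ($100k), Harbor→Route 7 ($106k), Larkspur→Route 3 ($136k) — total 119+116+100+106+136 = $577k.
Max-entry greedy (repeatedly take the single best remaining cell) gives $529k, worse by 48.
Swapping Kestrel↔Larkspur (Kestrel→Route 3 $117k, Larkspur→Route 5 $56k) loses 82.
Nimbus's own top route is Route 7 ($111k), but forcing Nimbus→Route 7 and reassigning the rest optimally gives only $571k — worse by 6.

Nimbus receives Route 1.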